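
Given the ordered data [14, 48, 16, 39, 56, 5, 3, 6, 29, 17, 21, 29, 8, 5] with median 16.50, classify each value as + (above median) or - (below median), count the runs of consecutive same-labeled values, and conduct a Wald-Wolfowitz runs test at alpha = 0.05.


Step 1: Compute median = 16.50; label A = above, B = below.
Labels in order: BABAABBBAAAABB  (n_A = 7, n_B = 7)
Step 2: Count runs R = 7.
Step 3: Under H0 (random ordering), E[R] = 2*n_A*n_B/(n_A+n_B) + 1 = 2*7*7/14 + 1 = 8.0000.
        Var[R] = 2*n_A*n_B*(2*n_A*n_B - n_A - n_B) / ((n_A+n_B)^2 * (n_A+n_B-1)) = 8232/2548 = 3.2308.
        SD[R] = 1.7974.
Step 4: Continuity-corrected z = (R + 0.5 - E[R]) / SD[R] = (7 + 0.5 - 8.0000) / 1.7974 = -0.2782.
Step 5: Two-sided p-value via normal approximation = 2*(1 - Phi(|z|)) = 0.780879.
Step 6: alpha = 0.05. fail to reject H0.

R = 7, z = -0.2782, p = 0.780879, fail to reject H0.


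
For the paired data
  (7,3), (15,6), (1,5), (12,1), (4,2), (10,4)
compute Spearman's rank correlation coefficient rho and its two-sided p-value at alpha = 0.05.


Step 1: Rank x and y separately (midranks; no ties here).
rank(x): 7->3, 15->6, 1->1, 12->5, 4->2, 10->4
rank(y): 3->3, 6->6, 5->5, 1->1, 2->2, 4->4
Step 2: d_i = R_x(i) - R_y(i); compute d_i^2.
  (3-3)^2=0, (6-6)^2=0, (1-5)^2=16, (5-1)^2=16, (2-2)^2=0, (4-4)^2=0
sum(d^2) = 32.
Step 3: rho = 1 - 6*32 / (6*(6^2 - 1)) = 1 - 192/210 = 0.085714.
Step 4: Under H0, t = rho * sqrt((n-2)/(1-rho^2)) = 0.1721 ~ t(4).
Step 5: Two-sided p-value from the t-distribution with 4 df = 0.871743.
Step 6: alpha = 0.05. fail to reject H0.

rho = 0.0857, p = 0.871743, fail to reject H0 at alpha = 0.05.


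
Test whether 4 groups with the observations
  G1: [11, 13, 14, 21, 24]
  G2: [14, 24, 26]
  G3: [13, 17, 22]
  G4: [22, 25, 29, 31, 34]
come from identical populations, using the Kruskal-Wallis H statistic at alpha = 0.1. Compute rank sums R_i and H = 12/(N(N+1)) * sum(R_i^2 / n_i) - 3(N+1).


Step 1: Combine all N = 16 observations and assign midranks.
sorted (value, group, rank): (11,G1,1), (13,G1,2.5), (13,G3,2.5), (14,G1,4.5), (14,G2,4.5), (17,G3,6), (21,G1,7), (22,G3,8.5), (22,G4,8.5), (24,G1,10.5), (24,G2,10.5), (25,G4,12), (26,G2,13), (29,G4,14), (31,G4,15), (34,G4,16)
Step 2: Sum ranks within each group.
R_1 = 25.5 (n_1 = 5)
R_2 = 28 (n_2 = 3)
R_3 = 17 (n_3 = 3)
R_4 = 65.5 (n_4 = 5)
Step 3: H = 12/(N(N+1)) * sum(R_i^2/n_i) - 3(N+1)
     = 12/(16*17) * (25.5^2/5 + 28^2/3 + 17^2/3 + 65.5^2/5) - 3*17
     = 0.044118 * 1345.77 - 51
     = 8.372059.
Step 4: Ties present; correction factor C = 1 - 24/(16^3 - 16) = 0.994118. Corrected H = 8.372059 / 0.994118 = 8.421598.
Step 5: Under H0, H ~ chi^2(3); p-value = 0.038057.
Step 6: alpha = 0.1. reject H0.

H = 8.4216, df = 3, p = 0.038057, reject H0.


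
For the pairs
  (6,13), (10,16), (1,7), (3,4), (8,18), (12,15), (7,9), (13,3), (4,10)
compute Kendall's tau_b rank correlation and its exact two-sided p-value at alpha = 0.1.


Step 1: Enumerate the 36 unordered pairs (i,j) with i<j and classify each by sign(x_j-x_i) * sign(y_j-y_i).
  (1,2):dx=+4,dy=+3->C; (1,3):dx=-5,dy=-6->C; (1,4):dx=-3,dy=-9->C; (1,5):dx=+2,dy=+5->C
  (1,6):dx=+6,dy=+2->C; (1,7):dx=+1,dy=-4->D; (1,8):dx=+7,dy=-10->D; (1,9):dx=-2,dy=-3->C
  (2,3):dx=-9,dy=-9->C; (2,4):dx=-7,dy=-12->C; (2,5):dx=-2,dy=+2->D; (2,6):dx=+2,dy=-1->D
  (2,7):dx=-3,dy=-7->C; (2,8):dx=+3,dy=-13->D; (2,9):dx=-6,dy=-6->C; (3,4):dx=+2,dy=-3->D
  (3,5):dx=+7,dy=+11->C; (3,6):dx=+11,dy=+8->C; (3,7):dx=+6,dy=+2->C; (3,8):dx=+12,dy=-4->D
  (3,9):dx=+3,dy=+3->C; (4,5):dx=+5,dy=+14->C; (4,6):dx=+9,dy=+11->C; (4,7):dx=+4,dy=+5->C
  (4,8):dx=+10,dy=-1->D; (4,9):dx=+1,dy=+6->C; (5,6):dx=+4,dy=-3->D; (5,7):dx=-1,dy=-9->C
  (5,8):dx=+5,dy=-15->D; (5,9):dx=-4,dy=-8->C; (6,7):dx=-5,dy=-6->C; (6,8):dx=+1,dy=-12->D
  (6,9):dx=-8,dy=-5->C; (7,8):dx=+6,dy=-6->D; (7,9):dx=-3,dy=+1->D; (8,9):dx=-9,dy=+7->D
Step 2: C = 22, D = 14, total pairs = 36.
Step 3: tau = (C - D)/(n(n-1)/2) = (22 - 14)/36 = 0.222222.
Step 4: Exact two-sided p-value (enumerate n! = 362880 permutations of y under H0): p = 0.476709.
Step 5: alpha = 0.1. fail to reject H0.

tau_b = 0.2222 (C=22, D=14), p = 0.476709, fail to reject H0.


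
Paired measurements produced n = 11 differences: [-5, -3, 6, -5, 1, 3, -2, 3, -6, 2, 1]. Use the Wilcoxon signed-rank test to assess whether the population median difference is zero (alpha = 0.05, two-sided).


Step 1: Drop any zero differences (none here) and take |d_i|.
|d| = [5, 3, 6, 5, 1, 3, 2, 3, 6, 2, 1]
Step 2: Midrank |d_i| (ties get averaged ranks).
ranks: |5|->8.5, |3|->6, |6|->10.5, |5|->8.5, |1|->1.5, |3|->6, |2|->3.5, |3|->6, |6|->10.5, |2|->3.5, |1|->1.5
Step 3: Attach original signs; sum ranks with positive sign and with negative sign.
W+ = 10.5 + 1.5 + 6 + 6 + 3.5 + 1.5 = 29
W- = 8.5 + 6 + 8.5 + 3.5 + 10.5 = 37
(Check: W+ + W- = 66 should equal n(n+1)/2 = 66.)
Step 4: Test statistic W = min(W+, W-) = 29.
Step 5: Ties in |d|, so use the tie-corrected normal approximation.
        E[W] = n(n+1)/4 = 11*12/4 = 33.
        Tie groups: |d|=1 (t=2), |d|=2 (t=2), |d|=3 (t=3), |d|=5 (t=2), |d|=6 (t=2); sum(t^3 - t) = 48.
        Var[W] = n(n+1)(2n+1)/24 - sum(t^3-t)/48 = 3036/24 - 48/48 = 125.5.
        z = (W - E[W]) / sqrt(Var[W]) = (29 - 33) / 11.2027 = -0.3571.
        Two-sided p = 2*Phi(z) = 0.721049.
Step 6: alpha = 0.05. fail to reject H0.

W+ = 29, W- = 37, W = min = 29, p = 0.721049, fail to reject H0.


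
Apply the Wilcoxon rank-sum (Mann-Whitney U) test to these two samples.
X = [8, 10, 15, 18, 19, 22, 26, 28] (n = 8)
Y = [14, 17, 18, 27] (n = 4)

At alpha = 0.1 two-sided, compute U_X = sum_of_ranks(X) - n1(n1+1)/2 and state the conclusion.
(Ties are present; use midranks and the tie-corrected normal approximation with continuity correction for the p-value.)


Step 1: Combine and sort all 12 observations; assign midranks.
sorted (value, group): (8,X), (10,X), (14,Y), (15,X), (17,Y), (18,X), (18,Y), (19,X), (22,X), (26,X), (27,Y), (28,X)
ranks: 8->1, 10->2, 14->3, 15->4, 17->5, 18->6.5, 18->6.5, 19->8, 22->9, 26->10, 27->11, 28->12
Step 2: Rank sum for X: R1 = 1 + 2 + 4 + 6.5 + 8 + 9 + 10 + 12 = 52.5.
Step 3: U_X = R1 - n1(n1+1)/2 = 52.5 - 8*9/2 = 52.5 - 36 = 16.5.
       U_Y = n1*n2 - U_X = 32 - 16.5 = 15.5.
Step 4: Ties are present, so use the tie-corrected normal approximation (with continuity correction) for the p-value.
Step 5: p-value = 1.000000; compare to alpha = 0.1. fail to reject H0.

U_X = 16.5, p = 1.000000, fail to reject H0 at alpha = 0.1.


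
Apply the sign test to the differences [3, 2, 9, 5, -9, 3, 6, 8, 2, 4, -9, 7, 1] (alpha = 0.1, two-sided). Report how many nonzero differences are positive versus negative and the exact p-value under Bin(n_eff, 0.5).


Step 1: Discard zero differences. Original n = 13; n_eff = number of nonzero differences = 13.
Nonzero differences (with sign): +3, +2, +9, +5, -9, +3, +6, +8, +2, +4, -9, +7, +1
Step 2: Count signs: positive = 11, negative = 2.
Step 3: Under H0: P(positive) = 0.5, so the number of positives S ~ Bin(13, 0.5).
Step 4: Two-sided exact p-value = sum of Bin(13,0.5) probabilities at or below the observed probability = 0.022461.
Step 5: alpha = 0.1. reject H0.

n_eff = 13, pos = 11, neg = 2, p = 0.022461, reject H0.


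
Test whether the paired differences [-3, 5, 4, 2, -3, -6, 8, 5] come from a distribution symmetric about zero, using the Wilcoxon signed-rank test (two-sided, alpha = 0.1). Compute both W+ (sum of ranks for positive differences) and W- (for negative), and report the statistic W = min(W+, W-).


Step 1: Drop any zero differences (none here) and take |d_i|.
|d| = [3, 5, 4, 2, 3, 6, 8, 5]
Step 2: Midrank |d_i| (ties get averaged ranks).
ranks: |3|->2.5, |5|->5.5, |4|->4, |2|->1, |3|->2.5, |6|->7, |8|->8, |5|->5.5
Step 3: Attach original signs; sum ranks with positive sign and with negative sign.
W+ = 5.5 + 4 + 1 + 8 + 5.5 = 24
W- = 2.5 + 2.5 + 7 = 12
(Check: W+ + W- = 36 should equal n(n+1)/2 = 36.)
Step 4: Test statistic W = min(W+, W-) = 12.
Step 5: Ties in |d|, so use the tie-corrected normal approximation.
        E[W] = n(n+1)/4 = 8*9/4 = 18.
        Tie groups: |d|=3 (t=2), |d|=5 (t=2); sum(t^3 - t) = 12.
        Var[W] = n(n+1)(2n+1)/24 - sum(t^3-t)/48 = 1224/24 - 12/48 = 50.75.
        z = (W - E[W]) / sqrt(Var[W]) = (12 - 18) / 7.1239 = -0.8422.
        Two-sided p = 2*Phi(z) = 0.399656.
Step 6: alpha = 0.1. fail to reject H0.

W+ = 24, W- = 12, W = min = 12, p = 0.399656, fail to reject H0.


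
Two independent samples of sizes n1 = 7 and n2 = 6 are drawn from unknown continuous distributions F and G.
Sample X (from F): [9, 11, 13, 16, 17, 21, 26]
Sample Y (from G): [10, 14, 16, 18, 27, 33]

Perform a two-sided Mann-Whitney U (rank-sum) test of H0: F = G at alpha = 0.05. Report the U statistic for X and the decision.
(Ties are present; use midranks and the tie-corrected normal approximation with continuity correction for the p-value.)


Step 1: Combine and sort all 13 observations; assign midranks.
sorted (value, group): (9,X), (10,Y), (11,X), (13,X), (14,Y), (16,X), (16,Y), (17,X), (18,Y), (21,X), (26,X), (27,Y), (33,Y)
ranks: 9->1, 10->2, 11->3, 13->4, 14->5, 16->6.5, 16->6.5, 17->8, 18->9, 21->10, 26->11, 27->12, 33->13
Step 2: Rank sum for X: R1 = 1 + 3 + 4 + 6.5 + 8 + 10 + 11 = 43.5.
Step 3: U_X = R1 - n1(n1+1)/2 = 43.5 - 7*8/2 = 43.5 - 28 = 15.5.
       U_Y = n1*n2 - U_X = 42 - 15.5 = 26.5.
Step 4: Ties are present, so use the tie-corrected normal approximation (with continuity correction) for the p-value.
Step 5: p-value = 0.474443; compare to alpha = 0.05. fail to reject H0.

U_X = 15.5, p = 0.474443, fail to reject H0 at alpha = 0.05.


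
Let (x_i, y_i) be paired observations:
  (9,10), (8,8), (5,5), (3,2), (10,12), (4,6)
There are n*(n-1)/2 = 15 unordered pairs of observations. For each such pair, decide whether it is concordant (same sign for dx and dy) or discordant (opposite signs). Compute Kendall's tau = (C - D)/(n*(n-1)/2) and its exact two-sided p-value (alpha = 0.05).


Step 1: Enumerate the 15 unordered pairs (i,j) with i<j and classify each by sign(x_j-x_i) * sign(y_j-y_i).
  (1,2):dx=-1,dy=-2->C; (1,3):dx=-4,dy=-5->C; (1,4):dx=-6,dy=-8->C; (1,5):dx=+1,dy=+2->C
  (1,6):dx=-5,dy=-4->C; (2,3):dx=-3,dy=-3->C; (2,4):dx=-5,dy=-6->C; (2,5):dx=+2,dy=+4->C
  (2,6):dx=-4,dy=-2->C; (3,4):dx=-2,dy=-3->C; (3,5):dx=+5,dy=+7->C; (3,6):dx=-1,dy=+1->D
  (4,5):dx=+7,dy=+10->C; (4,6):dx=+1,dy=+4->C; (5,6):dx=-6,dy=-6->C
Step 2: C = 14, D = 1, total pairs = 15.
Step 3: tau = (C - D)/(n(n-1)/2) = (14 - 1)/15 = 0.866667.
Step 4: Exact two-sided p-value (enumerate n! = 720 permutations of y under H0): p = 0.016667.
Step 5: alpha = 0.05. reject H0.

tau_b = 0.8667 (C=14, D=1), p = 0.016667, reject H0.


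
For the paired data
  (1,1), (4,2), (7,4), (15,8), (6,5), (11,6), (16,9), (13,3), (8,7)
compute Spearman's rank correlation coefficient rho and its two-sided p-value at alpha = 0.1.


Step 1: Rank x and y separately (midranks; no ties here).
rank(x): 1->1, 4->2, 7->4, 15->8, 6->3, 11->6, 16->9, 13->7, 8->5
rank(y): 1->1, 2->2, 4->4, 8->8, 5->5, 6->6, 9->9, 3->3, 7->7
Step 2: d_i = R_x(i) - R_y(i); compute d_i^2.
  (1-1)^2=0, (2-2)^2=0, (4-4)^2=0, (8-8)^2=0, (3-5)^2=4, (6-6)^2=0, (9-9)^2=0, (7-3)^2=16, (5-7)^2=4
sum(d^2) = 24.
Step 3: rho = 1 - 6*24 / (9*(9^2 - 1)) = 1 - 144/720 = 0.800000.
Step 4: Under H0, t = rho * sqrt((n-2)/(1-rho^2)) = 3.5277 ~ t(7).
Step 5: Two-sided p-value from the t-distribution with 7 df = 0.009628.
Step 6: alpha = 0.1. reject H0.

rho = 0.8000, p = 0.009628, reject H0 at alpha = 0.1.


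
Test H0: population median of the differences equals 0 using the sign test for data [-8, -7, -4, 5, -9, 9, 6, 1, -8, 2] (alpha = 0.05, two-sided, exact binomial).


Step 1: Discard zero differences. Original n = 10; n_eff = number of nonzero differences = 10.
Nonzero differences (with sign): -8, -7, -4, +5, -9, +9, +6, +1, -8, +2
Step 2: Count signs: positive = 5, negative = 5.
Step 3: Under H0: P(positive) = 0.5, so the number of positives S ~ Bin(10, 0.5).
Step 4: Two-sided exact p-value = sum of Bin(10,0.5) probabilities at or below the observed probability = 1.000000.
Step 5: alpha = 0.05. fail to reject H0.

n_eff = 10, pos = 5, neg = 5, p = 1.000000, fail to reject H0.


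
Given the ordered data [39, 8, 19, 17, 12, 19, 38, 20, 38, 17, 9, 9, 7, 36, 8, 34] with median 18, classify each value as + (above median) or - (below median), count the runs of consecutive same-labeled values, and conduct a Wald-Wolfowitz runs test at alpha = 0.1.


Step 1: Compute median = 18; label A = above, B = below.
Labels in order: ABABBAAAABBBBABA  (n_A = 8, n_B = 8)
Step 2: Count runs R = 9.
Step 3: Under H0 (random ordering), E[R] = 2*n_A*n_B/(n_A+n_B) + 1 = 2*8*8/16 + 1 = 9.0000.
        Var[R] = 2*n_A*n_B*(2*n_A*n_B - n_A - n_B) / ((n_A+n_B)^2 * (n_A+n_B-1)) = 14336/3840 = 3.7333.
        SD[R] = 1.9322.
Step 4: R = E[R], so z = 0 with no continuity correction.
Step 5: Two-sided p-value via normal approximation = 2*(1 - Phi(|z|)) = 1.000000.
Step 6: alpha = 0.1. fail to reject H0.

R = 9, z = 0.0000, p = 1.000000, fail to reject H0.


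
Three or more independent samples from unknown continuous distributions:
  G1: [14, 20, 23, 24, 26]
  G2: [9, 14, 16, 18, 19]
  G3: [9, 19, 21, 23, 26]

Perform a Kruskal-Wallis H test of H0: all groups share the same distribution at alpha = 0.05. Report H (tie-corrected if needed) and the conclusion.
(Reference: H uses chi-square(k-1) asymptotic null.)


Step 1: Combine all N = 15 observations and assign midranks.
sorted (value, group, rank): (9,G2,1.5), (9,G3,1.5), (14,G1,3.5), (14,G2,3.5), (16,G2,5), (18,G2,6), (19,G2,7.5), (19,G3,7.5), (20,G1,9), (21,G3,10), (23,G1,11.5), (23,G3,11.5), (24,G1,13), (26,G1,14.5), (26,G3,14.5)
Step 2: Sum ranks within each group.
R_1 = 51.5 (n_1 = 5)
R_2 = 23.5 (n_2 = 5)
R_3 = 45 (n_3 = 5)
Step 3: H = 12/(N(N+1)) * sum(R_i^2/n_i) - 3(N+1)
     = 12/(15*16) * (51.5^2/5 + 23.5^2/5 + 45^2/5) - 3*16
     = 0.050000 * 1045.9 - 48
     = 4.295000.
Step 4: Ties present; correction factor C = 1 - 30/(15^3 - 15) = 0.991071. Corrected H = 4.295000 / 0.991071 = 4.333694.
Step 5: Under H0, H ~ chi^2(2); p-value = 0.114538.
Step 6: alpha = 0.05. fail to reject H0.

H = 4.3337, df = 2, p = 0.114538, fail to reject H0.


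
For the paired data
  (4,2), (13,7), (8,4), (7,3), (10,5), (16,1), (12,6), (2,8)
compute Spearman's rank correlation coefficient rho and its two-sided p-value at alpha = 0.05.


Step 1: Rank x and y separately (midranks; no ties here).
rank(x): 4->2, 13->7, 8->4, 7->3, 10->5, 16->8, 12->6, 2->1
rank(y): 2->2, 7->7, 4->4, 3->3, 5->5, 1->1, 6->6, 8->8
Step 2: d_i = R_x(i) - R_y(i); compute d_i^2.
  (2-2)^2=0, (7-7)^2=0, (4-4)^2=0, (3-3)^2=0, (5-5)^2=0, (8-1)^2=49, (6-6)^2=0, (1-8)^2=49
sum(d^2) = 98.
Step 3: rho = 1 - 6*98 / (8*(8^2 - 1)) = 1 - 588/504 = -0.166667.
Step 4: Under H0, t = rho * sqrt((n-2)/(1-rho^2)) = -0.4140 ~ t(6).
Step 5: Two-sided p-value from the t-distribution with 6 df = 0.693239.
Step 6: alpha = 0.05. fail to reject H0.

rho = -0.1667, p = 0.693239, fail to reject H0 at alpha = 0.05.


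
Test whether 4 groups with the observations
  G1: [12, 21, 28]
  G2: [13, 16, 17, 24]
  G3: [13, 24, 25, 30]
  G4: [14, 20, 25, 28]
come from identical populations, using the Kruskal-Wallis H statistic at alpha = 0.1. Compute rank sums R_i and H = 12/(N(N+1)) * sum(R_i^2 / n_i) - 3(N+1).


Step 1: Combine all N = 15 observations and assign midranks.
sorted (value, group, rank): (12,G1,1), (13,G2,2.5), (13,G3,2.5), (14,G4,4), (16,G2,5), (17,G2,6), (20,G4,7), (21,G1,8), (24,G2,9.5), (24,G3,9.5), (25,G3,11.5), (25,G4,11.5), (28,G1,13.5), (28,G4,13.5), (30,G3,15)
Step 2: Sum ranks within each group.
R_1 = 22.5 (n_1 = 3)
R_2 = 23 (n_2 = 4)
R_3 = 38.5 (n_3 = 4)
R_4 = 36 (n_4 = 4)
Step 3: H = 12/(N(N+1)) * sum(R_i^2/n_i) - 3(N+1)
     = 12/(15*16) * (22.5^2/3 + 23^2/4 + 38.5^2/4 + 36^2/4) - 3*16
     = 0.050000 * 995.562 - 48
     = 1.778125.
Step 4: Ties present; correction factor C = 1 - 24/(15^3 - 15) = 0.992857. Corrected H = 1.778125 / 0.992857 = 1.790917.
Step 5: Under H0, H ~ chi^2(3); p-value = 0.616913.
Step 6: alpha = 0.1. fail to reject H0.

H = 1.7909, df = 3, p = 0.616913, fail to reject H0.


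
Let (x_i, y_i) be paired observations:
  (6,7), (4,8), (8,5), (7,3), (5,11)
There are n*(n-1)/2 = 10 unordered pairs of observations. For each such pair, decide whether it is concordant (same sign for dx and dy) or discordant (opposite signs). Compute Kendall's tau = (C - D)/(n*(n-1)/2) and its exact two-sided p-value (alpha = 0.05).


Step 1: Enumerate the 10 unordered pairs (i,j) with i<j and classify each by sign(x_j-x_i) * sign(y_j-y_i).
  (1,2):dx=-2,dy=+1->D; (1,3):dx=+2,dy=-2->D; (1,4):dx=+1,dy=-4->D; (1,5):dx=-1,dy=+4->D
  (2,3):dx=+4,dy=-3->D; (2,4):dx=+3,dy=-5->D; (2,5):dx=+1,dy=+3->C; (3,4):dx=-1,dy=-2->C
  (3,5):dx=-3,dy=+6->D; (4,5):dx=-2,dy=+8->D
Step 2: C = 2, D = 8, total pairs = 10.
Step 3: tau = (C - D)/(n(n-1)/2) = (2 - 8)/10 = -0.600000.
Step 4: Exact two-sided p-value (enumerate n! = 120 permutations of y under H0): p = 0.233333.
Step 5: alpha = 0.05. fail to reject H0.

tau_b = -0.6000 (C=2, D=8), p = 0.233333, fail to reject H0.


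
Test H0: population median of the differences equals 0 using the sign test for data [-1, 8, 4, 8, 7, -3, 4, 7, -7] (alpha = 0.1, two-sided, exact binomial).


Step 1: Discard zero differences. Original n = 9; n_eff = number of nonzero differences = 9.
Nonzero differences (with sign): -1, +8, +4, +8, +7, -3, +4, +7, -7
Step 2: Count signs: positive = 6, negative = 3.
Step 3: Under H0: P(positive) = 0.5, so the number of positives S ~ Bin(9, 0.5).
Step 4: Two-sided exact p-value = sum of Bin(9,0.5) probabilities at or below the observed probability = 0.507812.
Step 5: alpha = 0.1. fail to reject H0.

n_eff = 9, pos = 6, neg = 3, p = 0.507812, fail to reject H0.


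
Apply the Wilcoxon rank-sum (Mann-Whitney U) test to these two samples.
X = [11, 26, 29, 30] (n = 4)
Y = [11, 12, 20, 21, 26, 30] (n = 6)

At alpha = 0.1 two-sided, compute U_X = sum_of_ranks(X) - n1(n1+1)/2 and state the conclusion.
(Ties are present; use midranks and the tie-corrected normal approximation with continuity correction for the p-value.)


Step 1: Combine and sort all 10 observations; assign midranks.
sorted (value, group): (11,X), (11,Y), (12,Y), (20,Y), (21,Y), (26,X), (26,Y), (29,X), (30,X), (30,Y)
ranks: 11->1.5, 11->1.5, 12->3, 20->4, 21->5, 26->6.5, 26->6.5, 29->8, 30->9.5, 30->9.5
Step 2: Rank sum for X: R1 = 1.5 + 6.5 + 8 + 9.5 = 25.5.
Step 3: U_X = R1 - n1(n1+1)/2 = 25.5 - 4*5/2 = 25.5 - 10 = 15.5.
       U_Y = n1*n2 - U_X = 24 - 15.5 = 8.5.
Step 4: Ties are present, so use the tie-corrected normal approximation (with continuity correction) for the p-value.
Step 5: p-value = 0.518605; compare to alpha = 0.1. fail to reject H0.

U_X = 15.5, p = 0.518605, fail to reject H0 at alpha = 0.1.


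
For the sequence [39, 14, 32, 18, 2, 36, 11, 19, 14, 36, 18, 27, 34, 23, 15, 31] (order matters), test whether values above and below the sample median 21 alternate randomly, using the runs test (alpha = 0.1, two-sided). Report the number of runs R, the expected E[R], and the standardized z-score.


Step 1: Compute median = 21; label A = above, B = below.
Labels in order: ABABBABBBABAAABA  (n_A = 8, n_B = 8)
Step 2: Count runs R = 11.
Step 3: Under H0 (random ordering), E[R] = 2*n_A*n_B/(n_A+n_B) + 1 = 2*8*8/16 + 1 = 9.0000.
        Var[R] = 2*n_A*n_B*(2*n_A*n_B - n_A - n_B) / ((n_A+n_B)^2 * (n_A+n_B-1)) = 14336/3840 = 3.7333.
        SD[R] = 1.9322.
Step 4: Continuity-corrected z = (R - 0.5 - E[R]) / SD[R] = (11 - 0.5 - 9.0000) / 1.9322 = 0.7763.
Step 5: Two-sided p-value via normal approximation = 2*(1 - Phi(|z|)) = 0.437558.
Step 6: alpha = 0.1. fail to reject H0.

R = 11, z = 0.7763, p = 0.437558, fail to reject H0.


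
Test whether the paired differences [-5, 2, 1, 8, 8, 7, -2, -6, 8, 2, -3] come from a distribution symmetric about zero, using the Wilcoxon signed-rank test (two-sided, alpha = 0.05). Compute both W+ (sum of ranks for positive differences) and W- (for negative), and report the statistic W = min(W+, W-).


Step 1: Drop any zero differences (none here) and take |d_i|.
|d| = [5, 2, 1, 8, 8, 7, 2, 6, 8, 2, 3]
Step 2: Midrank |d_i| (ties get averaged ranks).
ranks: |5|->6, |2|->3, |1|->1, |8|->10, |8|->10, |7|->8, |2|->3, |6|->7, |8|->10, |2|->3, |3|->5
Step 3: Attach original signs; sum ranks with positive sign and with negative sign.
W+ = 3 + 1 + 10 + 10 + 8 + 10 + 3 = 45
W- = 6 + 3 + 7 + 5 = 21
(Check: W+ + W- = 66 should equal n(n+1)/2 = 66.)
Step 4: Test statistic W = min(W+, W-) = 21.
Step 5: Ties in |d|, so use the tie-corrected normal approximation.
        E[W] = n(n+1)/4 = 11*12/4 = 33.
        Tie groups: |d|=2 (t=3), |d|=8 (t=3); sum(t^3 - t) = 48.
        Var[W] = n(n+1)(2n+1)/24 - sum(t^3-t)/48 = 3036/24 - 48/48 = 125.5.
        z = (W - E[W]) / sqrt(Var[W]) = (21 - 33) / 11.2027 = -1.0712.
        Two-sided p = 2*Phi(z) = 0.284092.
Step 6: alpha = 0.05. fail to reject H0.

W+ = 45, W- = 21, W = min = 21, p = 0.284092, fail to reject H0.


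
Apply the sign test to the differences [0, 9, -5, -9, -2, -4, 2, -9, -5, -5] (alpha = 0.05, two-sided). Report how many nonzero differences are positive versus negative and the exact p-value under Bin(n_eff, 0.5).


Step 1: Discard zero differences. Original n = 10; n_eff = number of nonzero differences = 9.
Nonzero differences (with sign): +9, -5, -9, -2, -4, +2, -9, -5, -5
Step 2: Count signs: positive = 2, negative = 7.
Step 3: Under H0: P(positive) = 0.5, so the number of positives S ~ Bin(9, 0.5).
Step 4: Two-sided exact p-value = sum of Bin(9,0.5) probabilities at or below the observed probability = 0.179688.
Step 5: alpha = 0.05. fail to reject H0.

n_eff = 9, pos = 2, neg = 7, p = 0.179688, fail to reject H0.


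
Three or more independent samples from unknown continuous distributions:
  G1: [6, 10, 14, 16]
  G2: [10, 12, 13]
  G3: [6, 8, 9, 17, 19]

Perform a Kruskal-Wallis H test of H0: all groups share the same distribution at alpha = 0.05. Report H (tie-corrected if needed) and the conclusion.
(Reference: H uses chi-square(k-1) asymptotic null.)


Step 1: Combine all N = 12 observations and assign midranks.
sorted (value, group, rank): (6,G1,1.5), (6,G3,1.5), (8,G3,3), (9,G3,4), (10,G1,5.5), (10,G2,5.5), (12,G2,7), (13,G2,8), (14,G1,9), (16,G1,10), (17,G3,11), (19,G3,12)
Step 2: Sum ranks within each group.
R_1 = 26 (n_1 = 4)
R_2 = 20.5 (n_2 = 3)
R_3 = 31.5 (n_3 = 5)
Step 3: H = 12/(N(N+1)) * sum(R_i^2/n_i) - 3(N+1)
     = 12/(12*13) * (26^2/4 + 20.5^2/3 + 31.5^2/5) - 3*13
     = 0.076923 * 507.533 - 39
     = 0.041026.
Step 4: Ties present; correction factor C = 1 - 12/(12^3 - 12) = 0.993007. Corrected H = 0.041026 / 0.993007 = 0.041315.
Step 5: Under H0, H ~ chi^2(2); p-value = 0.979555.
Step 6: alpha = 0.05. fail to reject H0.

H = 0.0413, df = 2, p = 0.979555, fail to reject H0.


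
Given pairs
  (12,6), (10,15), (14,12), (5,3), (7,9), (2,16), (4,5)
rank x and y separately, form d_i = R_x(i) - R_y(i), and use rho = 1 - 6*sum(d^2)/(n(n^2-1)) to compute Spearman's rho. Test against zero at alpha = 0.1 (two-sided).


Step 1: Rank x and y separately (midranks; no ties here).
rank(x): 12->6, 10->5, 14->7, 5->3, 7->4, 2->1, 4->2
rank(y): 6->3, 15->6, 12->5, 3->1, 9->4, 16->7, 5->2
Step 2: d_i = R_x(i) - R_y(i); compute d_i^2.
  (6-3)^2=9, (5-6)^2=1, (7-5)^2=4, (3-1)^2=4, (4-4)^2=0, (1-7)^2=36, (2-2)^2=0
sum(d^2) = 54.
Step 3: rho = 1 - 6*54 / (7*(7^2 - 1)) = 1 - 324/336 = 0.035714.
Step 4: Under H0, t = rho * sqrt((n-2)/(1-rho^2)) = 0.0799 ~ t(5).
Step 5: Two-sided p-value from the t-distribution with 5 df = 0.939408.
Step 6: alpha = 0.1. fail to reject H0.

rho = 0.0357, p = 0.939408, fail to reject H0 at alpha = 0.1.


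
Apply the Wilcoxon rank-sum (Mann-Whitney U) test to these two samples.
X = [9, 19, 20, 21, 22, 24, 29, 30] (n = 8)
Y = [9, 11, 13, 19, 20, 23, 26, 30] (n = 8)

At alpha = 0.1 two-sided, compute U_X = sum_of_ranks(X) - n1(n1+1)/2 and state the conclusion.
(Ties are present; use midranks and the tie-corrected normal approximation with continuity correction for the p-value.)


Step 1: Combine and sort all 16 observations; assign midranks.
sorted (value, group): (9,X), (9,Y), (11,Y), (13,Y), (19,X), (19,Y), (20,X), (20,Y), (21,X), (22,X), (23,Y), (24,X), (26,Y), (29,X), (30,X), (30,Y)
ranks: 9->1.5, 9->1.5, 11->3, 13->4, 19->5.5, 19->5.5, 20->7.5, 20->7.5, 21->9, 22->10, 23->11, 24->12, 26->13, 29->14, 30->15.5, 30->15.5
Step 2: Rank sum for X: R1 = 1.5 + 5.5 + 7.5 + 9 + 10 + 12 + 14 + 15.5 = 75.
Step 3: U_X = R1 - n1(n1+1)/2 = 75 - 8*9/2 = 75 - 36 = 39.
       U_Y = n1*n2 - U_X = 64 - 39 = 25.
Step 4: Ties are present, so use the tie-corrected normal approximation (with continuity correction) for the p-value.
Step 5: p-value = 0.493563; compare to alpha = 0.1. fail to reject H0.

U_X = 39, p = 0.493563, fail to reject H0 at alpha = 0.1.


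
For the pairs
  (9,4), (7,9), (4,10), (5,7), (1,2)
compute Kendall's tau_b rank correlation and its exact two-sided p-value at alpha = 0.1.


Step 1: Enumerate the 10 unordered pairs (i,j) with i<j and classify each by sign(x_j-x_i) * sign(y_j-y_i).
  (1,2):dx=-2,dy=+5->D; (1,3):dx=-5,dy=+6->D; (1,4):dx=-4,dy=+3->D; (1,5):dx=-8,dy=-2->C
  (2,3):dx=-3,dy=+1->D; (2,4):dx=-2,dy=-2->C; (2,5):dx=-6,dy=-7->C; (3,4):dx=+1,dy=-3->D
  (3,5):dx=-3,dy=-8->C; (4,5):dx=-4,dy=-5->C
Step 2: C = 5, D = 5, total pairs = 10.
Step 3: tau = (C - D)/(n(n-1)/2) = (5 - 5)/10 = 0.000000.
Step 4: Exact two-sided p-value (enumerate n! = 120 permutations of y under H0): p = 1.000000.
Step 5: alpha = 0.1. fail to reject H0.

tau_b = 0.0000 (C=5, D=5), p = 1.000000, fail to reject H0.


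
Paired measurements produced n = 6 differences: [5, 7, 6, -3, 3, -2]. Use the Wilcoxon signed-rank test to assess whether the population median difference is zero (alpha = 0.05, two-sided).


Step 1: Drop any zero differences (none here) and take |d_i|.
|d| = [5, 7, 6, 3, 3, 2]
Step 2: Midrank |d_i| (ties get averaged ranks).
ranks: |5|->4, |7|->6, |6|->5, |3|->2.5, |3|->2.5, |2|->1
Step 3: Attach original signs; sum ranks with positive sign and with negative sign.
W+ = 4 + 6 + 5 + 2.5 = 17.5
W- = 2.5 + 1 = 3.5
(Check: W+ + W- = 21 should equal n(n+1)/2 = 21.)
Step 4: Test statistic W = min(W+, W-) = 3.5.
Step 5: Ties in |d|, so use the tie-corrected normal approximation.
        E[W] = n(n+1)/4 = 6*7/4 = 10.5.
        Tie groups: |d|=3 (t=2); sum(t^3 - t) = 6.
        Var[W] = n(n+1)(2n+1)/24 - sum(t^3-t)/48 = 546/24 - 6/48 = 22.625.
        z = (W - E[W]) / sqrt(Var[W]) = (3.5 - 10.5) / 4.7566 = -1.4716.
        Two-sided p = 2*Phi(z) = 0.141116.
Step 6: alpha = 0.05. fail to reject H0.

W+ = 17.5, W- = 3.5, W = min = 3.5, p = 0.141116, fail to reject H0.


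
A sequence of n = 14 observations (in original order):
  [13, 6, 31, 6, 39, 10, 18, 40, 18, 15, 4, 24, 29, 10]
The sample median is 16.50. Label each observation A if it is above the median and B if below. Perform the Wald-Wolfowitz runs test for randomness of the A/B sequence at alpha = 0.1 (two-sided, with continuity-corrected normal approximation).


Step 1: Compute median = 16.50; label A = above, B = below.
Labels in order: BBABABAAABBAAB  (n_A = 7, n_B = 7)
Step 2: Count runs R = 9.
Step 3: Under H0 (random ordering), E[R] = 2*n_A*n_B/(n_A+n_B) + 1 = 2*7*7/14 + 1 = 8.0000.
        Var[R] = 2*n_A*n_B*(2*n_A*n_B - n_A - n_B) / ((n_A+n_B)^2 * (n_A+n_B-1)) = 8232/2548 = 3.2308.
        SD[R] = 1.7974.
Step 4: Continuity-corrected z = (R - 0.5 - E[R]) / SD[R] = (9 - 0.5 - 8.0000) / 1.7974 = 0.2782.
Step 5: Two-sided p-value via normal approximation = 2*(1 - Phi(|z|)) = 0.780879.
Step 6: alpha = 0.1. fail to reject H0.

R = 9, z = 0.2782, p = 0.780879, fail to reject H0.


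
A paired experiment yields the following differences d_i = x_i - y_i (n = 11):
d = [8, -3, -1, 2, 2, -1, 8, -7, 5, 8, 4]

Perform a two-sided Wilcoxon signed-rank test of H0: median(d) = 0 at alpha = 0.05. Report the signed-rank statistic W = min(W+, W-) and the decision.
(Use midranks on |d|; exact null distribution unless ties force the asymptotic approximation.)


Step 1: Drop any zero differences (none here) and take |d_i|.
|d| = [8, 3, 1, 2, 2, 1, 8, 7, 5, 8, 4]
Step 2: Midrank |d_i| (ties get averaged ranks).
ranks: |8|->10, |3|->5, |1|->1.5, |2|->3.5, |2|->3.5, |1|->1.5, |8|->10, |7|->8, |5|->7, |8|->10, |4|->6
Step 3: Attach original signs; sum ranks with positive sign and with negative sign.
W+ = 10 + 3.5 + 3.5 + 10 + 7 + 10 + 6 = 50
W- = 5 + 1.5 + 1.5 + 8 = 16
(Check: W+ + W- = 66 should equal n(n+1)/2 = 66.)
Step 4: Test statistic W = min(W+, W-) = 16.
Step 5: Ties in |d|, so use the tie-corrected normal approximation.
        E[W] = n(n+1)/4 = 11*12/4 = 33.
        Tie groups: |d|=1 (t=2), |d|=2 (t=2), |d|=8 (t=3); sum(t^3 - t) = 36.
        Var[W] = n(n+1)(2n+1)/24 - sum(t^3-t)/48 = 3036/24 - 36/48 = 125.75.
        z = (W - E[W]) / sqrt(Var[W]) = (16 - 33) / 11.2138 = -1.5160.
        Two-sided p = 2*Phi(z) = 0.129523.
Step 6: alpha = 0.05. fail to reject H0.

W+ = 50, W- = 16, W = min = 16, p = 0.129523, fail to reject H0.


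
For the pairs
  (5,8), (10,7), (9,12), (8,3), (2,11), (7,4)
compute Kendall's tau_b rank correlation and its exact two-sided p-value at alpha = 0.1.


Step 1: Enumerate the 15 unordered pairs (i,j) with i<j and classify each by sign(x_j-x_i) * sign(y_j-y_i).
  (1,2):dx=+5,dy=-1->D; (1,3):dx=+4,dy=+4->C; (1,4):dx=+3,dy=-5->D; (1,5):dx=-3,dy=+3->D
  (1,6):dx=+2,dy=-4->D; (2,3):dx=-1,dy=+5->D; (2,4):dx=-2,dy=-4->C; (2,5):dx=-8,dy=+4->D
  (2,6):dx=-3,dy=-3->C; (3,4):dx=-1,dy=-9->C; (3,5):dx=-7,dy=-1->C; (3,6):dx=-2,dy=-8->C
  (4,5):dx=-6,dy=+8->D; (4,6):dx=-1,dy=+1->D; (5,6):dx=+5,dy=-7->D
Step 2: C = 6, D = 9, total pairs = 15.
Step 3: tau = (C - D)/(n(n-1)/2) = (6 - 9)/15 = -0.200000.
Step 4: Exact two-sided p-value (enumerate n! = 720 permutations of y under H0): p = 0.719444.
Step 5: alpha = 0.1. fail to reject H0.

tau_b = -0.2000 (C=6, D=9), p = 0.719444, fail to reject H0.


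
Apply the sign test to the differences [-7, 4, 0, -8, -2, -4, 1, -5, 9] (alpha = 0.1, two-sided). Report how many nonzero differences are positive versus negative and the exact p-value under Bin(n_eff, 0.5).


Step 1: Discard zero differences. Original n = 9; n_eff = number of nonzero differences = 8.
Nonzero differences (with sign): -7, +4, -8, -2, -4, +1, -5, +9
Step 2: Count signs: positive = 3, negative = 5.
Step 3: Under H0: P(positive) = 0.5, so the number of positives S ~ Bin(8, 0.5).
Step 4: Two-sided exact p-value = sum of Bin(8,0.5) probabilities at or below the observed probability = 0.726562.
Step 5: alpha = 0.1. fail to reject H0.

n_eff = 8, pos = 3, neg = 5, p = 0.726562, fail to reject H0.


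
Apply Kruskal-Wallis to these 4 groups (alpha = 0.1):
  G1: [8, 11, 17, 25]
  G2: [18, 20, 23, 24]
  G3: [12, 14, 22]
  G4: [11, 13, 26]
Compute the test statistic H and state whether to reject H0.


Step 1: Combine all N = 14 observations and assign midranks.
sorted (value, group, rank): (8,G1,1), (11,G1,2.5), (11,G4,2.5), (12,G3,4), (13,G4,5), (14,G3,6), (17,G1,7), (18,G2,8), (20,G2,9), (22,G3,10), (23,G2,11), (24,G2,12), (25,G1,13), (26,G4,14)
Step 2: Sum ranks within each group.
R_1 = 23.5 (n_1 = 4)
R_2 = 40 (n_2 = 4)
R_3 = 20 (n_3 = 3)
R_4 = 21.5 (n_4 = 3)
Step 3: H = 12/(N(N+1)) * sum(R_i^2/n_i) - 3(N+1)
     = 12/(14*15) * (23.5^2/4 + 40^2/4 + 20^2/3 + 21.5^2/3) - 3*15
     = 0.057143 * 825.479 - 45
     = 2.170238.
Step 4: Ties present; correction factor C = 1 - 6/(14^3 - 14) = 0.997802. Corrected H = 2.170238 / 0.997802 = 2.175018.
Step 5: Under H0, H ~ chi^2(3); p-value = 0.536886.
Step 6: alpha = 0.1. fail to reject H0.

H = 2.1750, df = 3, p = 0.536886, fail to reject H0.


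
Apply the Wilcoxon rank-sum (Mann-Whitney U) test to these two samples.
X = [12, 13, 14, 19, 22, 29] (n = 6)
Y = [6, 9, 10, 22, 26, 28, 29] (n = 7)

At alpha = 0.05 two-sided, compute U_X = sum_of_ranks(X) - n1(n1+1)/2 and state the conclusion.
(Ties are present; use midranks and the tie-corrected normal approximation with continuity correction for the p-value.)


Step 1: Combine and sort all 13 observations; assign midranks.
sorted (value, group): (6,Y), (9,Y), (10,Y), (12,X), (13,X), (14,X), (19,X), (22,X), (22,Y), (26,Y), (28,Y), (29,X), (29,Y)
ranks: 6->1, 9->2, 10->3, 12->4, 13->5, 14->6, 19->7, 22->8.5, 22->8.5, 26->10, 28->11, 29->12.5, 29->12.5
Step 2: Rank sum for X: R1 = 4 + 5 + 6 + 7 + 8.5 + 12.5 = 43.
Step 3: U_X = R1 - n1(n1+1)/2 = 43 - 6*7/2 = 43 - 21 = 22.
       U_Y = n1*n2 - U_X = 42 - 22 = 20.
Step 4: Ties are present, so use the tie-corrected normal approximation (with continuity correction) for the p-value.
Step 5: p-value = 0.942900; compare to alpha = 0.05. fail to reject H0.

U_X = 22, p = 0.942900, fail to reject H0 at alpha = 0.05.


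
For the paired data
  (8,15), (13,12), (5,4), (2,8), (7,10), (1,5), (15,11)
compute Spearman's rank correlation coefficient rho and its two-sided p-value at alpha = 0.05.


Step 1: Rank x and y separately (midranks; no ties here).
rank(x): 8->5, 13->6, 5->3, 2->2, 7->4, 1->1, 15->7
rank(y): 15->7, 12->6, 4->1, 8->3, 10->4, 5->2, 11->5
Step 2: d_i = R_x(i) - R_y(i); compute d_i^2.
  (5-7)^2=4, (6-6)^2=0, (3-1)^2=4, (2-3)^2=1, (4-4)^2=0, (1-2)^2=1, (7-5)^2=4
sum(d^2) = 14.
Step 3: rho = 1 - 6*14 / (7*(7^2 - 1)) = 1 - 84/336 = 0.750000.
Step 4: Under H0, t = rho * sqrt((n-2)/(1-rho^2)) = 2.5355 ~ t(5).
Step 5: Two-sided p-value from the t-distribution with 5 df = 0.052181.
Step 6: alpha = 0.05. fail to reject H0.

rho = 0.7500, p = 0.052181, fail to reject H0 at alpha = 0.05.


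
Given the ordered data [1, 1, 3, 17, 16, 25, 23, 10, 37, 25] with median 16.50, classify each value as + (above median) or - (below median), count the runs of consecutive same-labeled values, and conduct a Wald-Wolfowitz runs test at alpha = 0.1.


Step 1: Compute median = 16.50; label A = above, B = below.
Labels in order: BBBABAABAA  (n_A = 5, n_B = 5)
Step 2: Count runs R = 6.
Step 3: Under H0 (random ordering), E[R] = 2*n_A*n_B/(n_A+n_B) + 1 = 2*5*5/10 + 1 = 6.0000.
        Var[R] = 2*n_A*n_B*(2*n_A*n_B - n_A - n_B) / ((n_A+n_B)^2 * (n_A+n_B-1)) = 2000/900 = 2.2222.
        SD[R] = 1.4907.
Step 4: R = E[R], so z = 0 with no continuity correction.
Step 5: Two-sided p-value via normal approximation = 2*(1 - Phi(|z|)) = 1.000000.
Step 6: alpha = 0.1. fail to reject H0.

R = 6, z = 0.0000, p = 1.000000, fail to reject H0.


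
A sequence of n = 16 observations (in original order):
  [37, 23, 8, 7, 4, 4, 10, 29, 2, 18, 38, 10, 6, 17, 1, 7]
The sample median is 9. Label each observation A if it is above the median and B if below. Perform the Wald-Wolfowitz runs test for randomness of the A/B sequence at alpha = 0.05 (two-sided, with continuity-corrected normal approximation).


Step 1: Compute median = 9; label A = above, B = below.
Labels in order: AABBBBAABAAABABB  (n_A = 8, n_B = 8)
Step 2: Count runs R = 8.
Step 3: Under H0 (random ordering), E[R] = 2*n_A*n_B/(n_A+n_B) + 1 = 2*8*8/16 + 1 = 9.0000.
        Var[R] = 2*n_A*n_B*(2*n_A*n_B - n_A - n_B) / ((n_A+n_B)^2 * (n_A+n_B-1)) = 14336/3840 = 3.7333.
        SD[R] = 1.9322.
Step 4: Continuity-corrected z = (R + 0.5 - E[R]) / SD[R] = (8 + 0.5 - 9.0000) / 1.9322 = -0.2588.
Step 5: Two-sided p-value via normal approximation = 2*(1 - Phi(|z|)) = 0.795809.
Step 6: alpha = 0.05. fail to reject H0.

R = 8, z = -0.2588, p = 0.795809, fail to reject H0.


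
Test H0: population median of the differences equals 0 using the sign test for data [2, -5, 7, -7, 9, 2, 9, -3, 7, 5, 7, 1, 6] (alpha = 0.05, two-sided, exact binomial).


Step 1: Discard zero differences. Original n = 13; n_eff = number of nonzero differences = 13.
Nonzero differences (with sign): +2, -5, +7, -7, +9, +2, +9, -3, +7, +5, +7, +1, +6
Step 2: Count signs: positive = 10, negative = 3.
Step 3: Under H0: P(positive) = 0.5, so the number of positives S ~ Bin(13, 0.5).
Step 4: Two-sided exact p-value = sum of Bin(13,0.5) probabilities at or below the observed probability = 0.092285.
Step 5: alpha = 0.05. fail to reject H0.

n_eff = 13, pos = 10, neg = 3, p = 0.092285, fail to reject H0.


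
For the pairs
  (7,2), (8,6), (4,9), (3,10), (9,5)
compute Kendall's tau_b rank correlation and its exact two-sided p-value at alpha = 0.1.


Step 1: Enumerate the 10 unordered pairs (i,j) with i<j and classify each by sign(x_j-x_i) * sign(y_j-y_i).
  (1,2):dx=+1,dy=+4->C; (1,3):dx=-3,dy=+7->D; (1,4):dx=-4,dy=+8->D; (1,5):dx=+2,dy=+3->C
  (2,3):dx=-4,dy=+3->D; (2,4):dx=-5,dy=+4->D; (2,5):dx=+1,dy=-1->D; (3,4):dx=-1,dy=+1->D
  (3,5):dx=+5,dy=-4->D; (4,5):dx=+6,dy=-5->D
Step 2: C = 2, D = 8, total pairs = 10.
Step 3: tau = (C - D)/(n(n-1)/2) = (2 - 8)/10 = -0.600000.
Step 4: Exact two-sided p-value (enumerate n! = 120 permutations of y under H0): p = 0.233333.
Step 5: alpha = 0.1. fail to reject H0.

tau_b = -0.6000 (C=2, D=8), p = 0.233333, fail to reject H0.


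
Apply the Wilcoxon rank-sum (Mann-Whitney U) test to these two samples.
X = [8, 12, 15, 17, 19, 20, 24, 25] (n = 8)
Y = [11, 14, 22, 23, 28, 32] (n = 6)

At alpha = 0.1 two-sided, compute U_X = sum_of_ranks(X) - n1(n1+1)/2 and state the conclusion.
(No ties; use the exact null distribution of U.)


Step 1: Combine and sort all 14 observations; assign midranks.
sorted (value, group): (8,X), (11,Y), (12,X), (14,Y), (15,X), (17,X), (19,X), (20,X), (22,Y), (23,Y), (24,X), (25,X), (28,Y), (32,Y)
ranks: 8->1, 11->2, 12->3, 14->4, 15->5, 17->6, 19->7, 20->8, 22->9, 23->10, 24->11, 25->12, 28->13, 32->14
Step 2: Rank sum for X: R1 = 1 + 3 + 5 + 6 + 7 + 8 + 11 + 12 = 53.
Step 3: U_X = R1 - n1(n1+1)/2 = 53 - 8*9/2 = 53 - 36 = 17.
       U_Y = n1*n2 - U_X = 48 - 17 = 31.
Step 4: No ties, so the exact null distribution of U (based on enumerating the C(14,8) = 3003 equally likely rank assignments) gives the two-sided p-value.
Step 5: p-value = 0.413586; compare to alpha = 0.1. fail to reject H0.

U_X = 17, p = 0.413586, fail to reject H0 at alpha = 0.1.


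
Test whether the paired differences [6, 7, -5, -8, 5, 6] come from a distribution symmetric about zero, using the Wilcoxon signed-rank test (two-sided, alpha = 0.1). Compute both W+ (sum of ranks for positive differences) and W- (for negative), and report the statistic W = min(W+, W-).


Step 1: Drop any zero differences (none here) and take |d_i|.
|d| = [6, 7, 5, 8, 5, 6]
Step 2: Midrank |d_i| (ties get averaged ranks).
ranks: |6|->3.5, |7|->5, |5|->1.5, |8|->6, |5|->1.5, |6|->3.5
Step 3: Attach original signs; sum ranks with positive sign and with negative sign.
W+ = 3.5 + 5 + 1.5 + 3.5 = 13.5
W- = 1.5 + 6 = 7.5
(Check: W+ + W- = 21 should equal n(n+1)/2 = 21.)
Step 4: Test statistic W = min(W+, W-) = 7.5.
Step 5: Ties in |d|, so use the tie-corrected normal approximation.
        E[W] = n(n+1)/4 = 6*7/4 = 10.5.
        Tie groups: |d|=5 (t=2), |d|=6 (t=2); sum(t^3 - t) = 12.
        Var[W] = n(n+1)(2n+1)/24 - sum(t^3-t)/48 = 546/24 - 12/48 = 22.5.
        z = (W - E[W]) / sqrt(Var[W]) = (7.5 - 10.5) / 4.7434 = -0.6325.
        Two-sided p = 2*Phi(z) = 0.527089.
Step 6: alpha = 0.1. fail to reject H0.

W+ = 13.5, W- = 7.5, W = min = 7.5, p = 0.527089, fail to reject H0.


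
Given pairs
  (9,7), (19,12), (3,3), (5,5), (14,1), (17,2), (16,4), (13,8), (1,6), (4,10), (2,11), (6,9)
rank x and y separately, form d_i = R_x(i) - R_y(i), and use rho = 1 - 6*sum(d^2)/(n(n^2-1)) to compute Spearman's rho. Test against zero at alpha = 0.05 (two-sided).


Step 1: Rank x and y separately (midranks; no ties here).
rank(x): 9->7, 19->12, 3->3, 5->5, 14->9, 17->11, 16->10, 13->8, 1->1, 4->4, 2->2, 6->6
rank(y): 7->7, 12->12, 3->3, 5->5, 1->1, 2->2, 4->4, 8->8, 6->6, 10->10, 11->11, 9->9
Step 2: d_i = R_x(i) - R_y(i); compute d_i^2.
  (7-7)^2=0, (12-12)^2=0, (3-3)^2=0, (5-5)^2=0, (9-1)^2=64, (11-2)^2=81, (10-4)^2=36, (8-8)^2=0, (1-6)^2=25, (4-10)^2=36, (2-11)^2=81, (6-9)^2=9
sum(d^2) = 332.
Step 3: rho = 1 - 6*332 / (12*(12^2 - 1)) = 1 - 1992/1716 = -0.160839.
Step 4: Under H0, t = rho * sqrt((n-2)/(1-rho^2)) = -0.5153 ~ t(10).
Step 5: Two-sided p-value from the t-distribution with 10 df = 0.617523.
Step 6: alpha = 0.05. fail to reject H0.

rho = -0.1608, p = 0.617523, fail to reject H0 at alpha = 0.05.


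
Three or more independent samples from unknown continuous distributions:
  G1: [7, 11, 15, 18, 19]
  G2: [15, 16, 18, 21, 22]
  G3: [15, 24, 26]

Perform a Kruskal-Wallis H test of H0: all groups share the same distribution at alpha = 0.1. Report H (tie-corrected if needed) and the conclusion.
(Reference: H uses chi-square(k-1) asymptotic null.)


Step 1: Combine all N = 13 observations and assign midranks.
sorted (value, group, rank): (7,G1,1), (11,G1,2), (15,G1,4), (15,G2,4), (15,G3,4), (16,G2,6), (18,G1,7.5), (18,G2,7.5), (19,G1,9), (21,G2,10), (22,G2,11), (24,G3,12), (26,G3,13)
Step 2: Sum ranks within each group.
R_1 = 23.5 (n_1 = 5)
R_2 = 38.5 (n_2 = 5)
R_3 = 29 (n_3 = 3)
Step 3: H = 12/(N(N+1)) * sum(R_i^2/n_i) - 3(N+1)
     = 12/(13*14) * (23.5^2/5 + 38.5^2/5 + 29^2/3) - 3*14
     = 0.065934 * 687.233 - 42
     = 3.312088.
Step 4: Ties present; correction factor C = 1 - 30/(13^3 - 13) = 0.986264. Corrected H = 3.312088 / 0.986264 = 3.358217.
Step 5: Under H0, H ~ chi^2(2); p-value = 0.186540.
Step 6: alpha = 0.1. fail to reject H0.

H = 3.3582, df = 2, p = 0.186540, fail to reject H0.
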